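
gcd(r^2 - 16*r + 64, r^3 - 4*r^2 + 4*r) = 1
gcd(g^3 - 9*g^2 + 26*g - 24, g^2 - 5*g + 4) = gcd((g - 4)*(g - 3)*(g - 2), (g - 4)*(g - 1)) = g - 4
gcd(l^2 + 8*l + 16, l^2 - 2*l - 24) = l + 4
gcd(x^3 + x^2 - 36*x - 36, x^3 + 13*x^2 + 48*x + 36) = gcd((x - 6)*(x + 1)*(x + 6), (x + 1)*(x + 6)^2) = x^2 + 7*x + 6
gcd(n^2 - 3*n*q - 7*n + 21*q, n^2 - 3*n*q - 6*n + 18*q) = -n + 3*q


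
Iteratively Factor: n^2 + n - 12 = (n + 4)*(n - 3)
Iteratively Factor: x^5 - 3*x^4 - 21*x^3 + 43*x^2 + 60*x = (x + 4)*(x^4 - 7*x^3 + 7*x^2 + 15*x) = (x - 5)*(x + 4)*(x^3 - 2*x^2 - 3*x) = (x - 5)*(x + 1)*(x + 4)*(x^2 - 3*x) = (x - 5)*(x - 3)*(x + 1)*(x + 4)*(x)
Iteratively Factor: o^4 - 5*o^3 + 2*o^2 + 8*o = (o - 4)*(o^3 - o^2 - 2*o) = (o - 4)*(o + 1)*(o^2 - 2*o) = o*(o - 4)*(o + 1)*(o - 2)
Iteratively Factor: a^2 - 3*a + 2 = (a - 1)*(a - 2)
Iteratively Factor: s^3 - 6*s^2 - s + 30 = (s + 2)*(s^2 - 8*s + 15) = (s - 3)*(s + 2)*(s - 5)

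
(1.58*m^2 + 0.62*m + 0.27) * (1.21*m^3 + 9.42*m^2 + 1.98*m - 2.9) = 1.9118*m^5 + 15.6338*m^4 + 9.2955*m^3 - 0.811*m^2 - 1.2634*m - 0.783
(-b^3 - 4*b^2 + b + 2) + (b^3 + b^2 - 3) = -3*b^2 + b - 1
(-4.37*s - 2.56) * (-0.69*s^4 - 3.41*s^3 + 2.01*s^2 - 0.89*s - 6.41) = 3.0153*s^5 + 16.6681*s^4 - 0.0540999999999983*s^3 - 1.2563*s^2 + 30.2901*s + 16.4096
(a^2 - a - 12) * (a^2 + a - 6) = a^4 - 19*a^2 - 6*a + 72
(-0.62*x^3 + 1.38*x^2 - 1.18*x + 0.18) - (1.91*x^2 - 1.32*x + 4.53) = -0.62*x^3 - 0.53*x^2 + 0.14*x - 4.35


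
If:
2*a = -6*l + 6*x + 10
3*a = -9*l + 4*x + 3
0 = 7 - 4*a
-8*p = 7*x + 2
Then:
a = 7/4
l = -79/60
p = 37/20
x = -12/5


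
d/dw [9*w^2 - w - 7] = 18*w - 1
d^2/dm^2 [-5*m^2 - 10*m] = -10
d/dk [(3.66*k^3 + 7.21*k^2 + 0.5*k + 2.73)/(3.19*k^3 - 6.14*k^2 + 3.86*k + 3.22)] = (-45.4723*k^4 + 25.0652*k^3 + 40.1301*k^2 + 79.9568*k - 8.9278)/(10.1761*k^6 - 39.1732*k^5 + 62.3264*k^4 - 26.8572*k^3 - 24.642*k^2 + 24.8584*k + 10.3684)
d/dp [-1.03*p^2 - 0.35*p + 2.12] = -2.06*p - 0.35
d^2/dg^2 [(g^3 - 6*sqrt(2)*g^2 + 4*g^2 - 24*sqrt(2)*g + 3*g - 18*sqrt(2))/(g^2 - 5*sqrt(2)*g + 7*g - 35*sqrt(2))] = 2*(3*sqrt(2)*g^3 + 14*g^3 - 369*sqrt(2)*g^2 - 210*g^2 - 63*sqrt(2)*g + 2850*g - 7347*sqrt(2) - 1750)/(g^6 - 15*sqrt(2)*g^5 + 21*g^5 - 315*sqrt(2)*g^4 + 297*g^4 - 2455*sqrt(2)*g^3 + 3493*g^3 - 10395*sqrt(2)*g^2 + 22050*g^2 - 36750*sqrt(2)*g + 51450*g - 85750*sqrt(2))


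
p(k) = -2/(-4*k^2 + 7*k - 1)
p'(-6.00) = 0.00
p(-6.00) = 0.01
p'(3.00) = -0.13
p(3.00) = 0.12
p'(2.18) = -0.93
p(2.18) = 0.42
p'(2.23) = -0.78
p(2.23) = 0.38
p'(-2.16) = 0.04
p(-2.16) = 0.06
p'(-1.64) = 0.07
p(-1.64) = 0.09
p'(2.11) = -1.21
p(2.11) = 0.50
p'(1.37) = -6.76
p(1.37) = -1.85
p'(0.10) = 107.27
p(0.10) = 5.88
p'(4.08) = -0.03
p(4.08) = 0.05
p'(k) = -2*(8*k - 7)/(-4*k^2 + 7*k - 1)^2 = 2*(7 - 8*k)/(4*k^2 - 7*k + 1)^2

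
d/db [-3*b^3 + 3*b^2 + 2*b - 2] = -9*b^2 + 6*b + 2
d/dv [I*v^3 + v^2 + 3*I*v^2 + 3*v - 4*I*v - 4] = 3*I*v^2 + v*(2 + 6*I) + 3 - 4*I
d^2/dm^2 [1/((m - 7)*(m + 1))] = 2*((m - 7)^2 + (m - 7)*(m + 1) + (m + 1)^2)/((m - 7)^3*(m + 1)^3)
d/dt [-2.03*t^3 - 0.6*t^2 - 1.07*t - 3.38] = -6.09*t^2 - 1.2*t - 1.07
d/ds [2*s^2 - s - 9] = 4*s - 1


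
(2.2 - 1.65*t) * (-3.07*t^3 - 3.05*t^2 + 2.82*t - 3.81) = 5.0655*t^4 - 1.7215*t^3 - 11.363*t^2 + 12.4905*t - 8.382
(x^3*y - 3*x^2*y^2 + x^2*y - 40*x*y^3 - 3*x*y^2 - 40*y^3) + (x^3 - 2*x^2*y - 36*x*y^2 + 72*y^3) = x^3*y + x^3 - 3*x^2*y^2 - x^2*y - 40*x*y^3 - 39*x*y^2 + 32*y^3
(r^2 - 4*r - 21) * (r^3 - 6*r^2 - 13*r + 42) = r^5 - 10*r^4 - 10*r^3 + 220*r^2 + 105*r - 882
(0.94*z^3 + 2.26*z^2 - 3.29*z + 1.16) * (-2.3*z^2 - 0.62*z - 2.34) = -2.162*z^5 - 5.7808*z^4 + 3.9662*z^3 - 5.9166*z^2 + 6.9794*z - 2.7144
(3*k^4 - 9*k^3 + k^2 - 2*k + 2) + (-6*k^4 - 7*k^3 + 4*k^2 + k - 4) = -3*k^4 - 16*k^3 + 5*k^2 - k - 2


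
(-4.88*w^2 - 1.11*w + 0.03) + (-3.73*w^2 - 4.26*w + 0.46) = -8.61*w^2 - 5.37*w + 0.49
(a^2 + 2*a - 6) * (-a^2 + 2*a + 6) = -a^4 + 16*a^2 - 36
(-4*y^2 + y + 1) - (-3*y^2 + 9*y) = -y^2 - 8*y + 1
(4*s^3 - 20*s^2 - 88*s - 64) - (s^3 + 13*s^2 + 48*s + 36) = 3*s^3 - 33*s^2 - 136*s - 100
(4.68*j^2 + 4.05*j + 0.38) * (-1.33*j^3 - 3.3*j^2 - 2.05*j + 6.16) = -6.2244*j^5 - 20.8305*j^4 - 23.4644*j^3 + 19.2723*j^2 + 24.169*j + 2.3408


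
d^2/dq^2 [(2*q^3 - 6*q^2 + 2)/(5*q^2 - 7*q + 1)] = 4*(-61*q^3 + 99*q^2 - 102*q + 41)/(125*q^6 - 525*q^5 + 810*q^4 - 553*q^3 + 162*q^2 - 21*q + 1)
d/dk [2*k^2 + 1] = 4*k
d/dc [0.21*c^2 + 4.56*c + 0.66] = 0.42*c + 4.56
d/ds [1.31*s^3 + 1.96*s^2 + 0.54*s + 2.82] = 3.93*s^2 + 3.92*s + 0.54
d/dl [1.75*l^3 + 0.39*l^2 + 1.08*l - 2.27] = 5.25*l^2 + 0.78*l + 1.08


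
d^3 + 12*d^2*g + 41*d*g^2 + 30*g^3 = (d + g)*(d + 5*g)*(d + 6*g)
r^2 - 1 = (r - 1)*(r + 1)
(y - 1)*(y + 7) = y^2 + 6*y - 7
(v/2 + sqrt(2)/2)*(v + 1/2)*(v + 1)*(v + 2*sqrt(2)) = v^4/2 + 3*v^3/4 + 3*sqrt(2)*v^3/2 + 9*v^2/4 + 9*sqrt(2)*v^2/4 + 3*sqrt(2)*v/4 + 3*v + 1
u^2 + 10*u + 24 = (u + 4)*(u + 6)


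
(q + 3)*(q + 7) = q^2 + 10*q + 21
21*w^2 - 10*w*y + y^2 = (-7*w + y)*(-3*w + y)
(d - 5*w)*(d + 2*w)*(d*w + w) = d^3*w - 3*d^2*w^2 + d^2*w - 10*d*w^3 - 3*d*w^2 - 10*w^3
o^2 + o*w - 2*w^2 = (o - w)*(o + 2*w)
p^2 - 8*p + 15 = (p - 5)*(p - 3)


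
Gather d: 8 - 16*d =8 - 16*d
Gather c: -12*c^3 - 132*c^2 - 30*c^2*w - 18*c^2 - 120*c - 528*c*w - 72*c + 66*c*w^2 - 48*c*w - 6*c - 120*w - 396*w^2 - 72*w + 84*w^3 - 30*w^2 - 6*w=-12*c^3 + c^2*(-30*w - 150) + c*(66*w^2 - 576*w - 198) + 84*w^3 - 426*w^2 - 198*w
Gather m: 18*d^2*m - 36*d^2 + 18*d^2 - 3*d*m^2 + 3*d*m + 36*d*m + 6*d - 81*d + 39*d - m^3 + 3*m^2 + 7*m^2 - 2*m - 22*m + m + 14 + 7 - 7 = -18*d^2 - 36*d - m^3 + m^2*(10 - 3*d) + m*(18*d^2 + 39*d - 23) + 14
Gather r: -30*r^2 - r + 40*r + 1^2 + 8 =-30*r^2 + 39*r + 9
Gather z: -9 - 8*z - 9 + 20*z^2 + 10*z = 20*z^2 + 2*z - 18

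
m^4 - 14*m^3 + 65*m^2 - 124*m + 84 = (m - 7)*(m - 3)*(m - 2)^2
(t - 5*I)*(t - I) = t^2 - 6*I*t - 5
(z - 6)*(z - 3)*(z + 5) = z^3 - 4*z^2 - 27*z + 90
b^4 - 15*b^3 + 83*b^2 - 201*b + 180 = (b - 5)*(b - 4)*(b - 3)^2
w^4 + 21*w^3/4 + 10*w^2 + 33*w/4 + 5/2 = (w + 1)^2*(w + 5/4)*(w + 2)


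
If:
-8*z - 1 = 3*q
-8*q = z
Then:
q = 1/61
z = -8/61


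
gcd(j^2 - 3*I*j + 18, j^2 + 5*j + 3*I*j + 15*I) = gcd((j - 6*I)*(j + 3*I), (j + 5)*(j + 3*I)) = j + 3*I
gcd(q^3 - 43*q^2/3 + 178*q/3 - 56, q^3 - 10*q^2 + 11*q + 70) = q - 7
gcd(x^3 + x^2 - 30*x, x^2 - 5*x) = x^2 - 5*x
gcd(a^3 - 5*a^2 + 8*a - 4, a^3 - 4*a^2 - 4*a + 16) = a - 2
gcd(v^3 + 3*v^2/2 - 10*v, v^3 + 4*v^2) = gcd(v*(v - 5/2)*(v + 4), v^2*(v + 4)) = v^2 + 4*v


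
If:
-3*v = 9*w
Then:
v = -3*w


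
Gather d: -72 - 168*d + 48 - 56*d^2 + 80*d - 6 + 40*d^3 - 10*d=40*d^3 - 56*d^2 - 98*d - 30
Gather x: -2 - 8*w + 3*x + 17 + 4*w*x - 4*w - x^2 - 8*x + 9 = -12*w - x^2 + x*(4*w - 5) + 24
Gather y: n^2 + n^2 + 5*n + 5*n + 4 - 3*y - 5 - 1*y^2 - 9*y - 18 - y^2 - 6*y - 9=2*n^2 + 10*n - 2*y^2 - 18*y - 28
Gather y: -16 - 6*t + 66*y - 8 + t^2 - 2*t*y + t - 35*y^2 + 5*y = t^2 - 5*t - 35*y^2 + y*(71 - 2*t) - 24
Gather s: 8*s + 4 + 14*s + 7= 22*s + 11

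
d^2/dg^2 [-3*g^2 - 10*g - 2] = -6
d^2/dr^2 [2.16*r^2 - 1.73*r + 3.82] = 4.32000000000000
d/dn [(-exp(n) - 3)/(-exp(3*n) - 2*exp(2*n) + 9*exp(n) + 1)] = (-(exp(n) + 3)*(3*exp(2*n) + 4*exp(n) - 9) + exp(3*n) + 2*exp(2*n) - 9*exp(n) - 1)*exp(n)/(exp(3*n) + 2*exp(2*n) - 9*exp(n) - 1)^2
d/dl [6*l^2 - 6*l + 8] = 12*l - 6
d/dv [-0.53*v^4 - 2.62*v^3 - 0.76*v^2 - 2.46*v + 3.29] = -2.12*v^3 - 7.86*v^2 - 1.52*v - 2.46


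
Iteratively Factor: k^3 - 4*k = (k)*(k^2 - 4) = k*(k - 2)*(k + 2)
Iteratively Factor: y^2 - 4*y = (y)*(y - 4)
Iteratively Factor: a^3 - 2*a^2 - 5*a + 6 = (a - 1)*(a^2 - a - 6) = (a - 1)*(a + 2)*(a - 3)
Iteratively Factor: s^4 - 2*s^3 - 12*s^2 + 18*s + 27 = (s + 3)*(s^3 - 5*s^2 + 3*s + 9) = (s + 1)*(s + 3)*(s^2 - 6*s + 9) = (s - 3)*(s + 1)*(s + 3)*(s - 3)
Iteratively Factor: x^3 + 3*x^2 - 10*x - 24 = (x - 3)*(x^2 + 6*x + 8) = (x - 3)*(x + 4)*(x + 2)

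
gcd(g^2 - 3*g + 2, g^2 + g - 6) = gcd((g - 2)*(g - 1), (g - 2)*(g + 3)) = g - 2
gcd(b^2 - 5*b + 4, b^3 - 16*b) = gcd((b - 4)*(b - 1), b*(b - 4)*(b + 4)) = b - 4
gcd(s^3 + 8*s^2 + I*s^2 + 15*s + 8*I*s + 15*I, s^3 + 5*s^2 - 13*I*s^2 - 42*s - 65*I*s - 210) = s + 5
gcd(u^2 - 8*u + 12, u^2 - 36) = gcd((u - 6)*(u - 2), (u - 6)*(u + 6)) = u - 6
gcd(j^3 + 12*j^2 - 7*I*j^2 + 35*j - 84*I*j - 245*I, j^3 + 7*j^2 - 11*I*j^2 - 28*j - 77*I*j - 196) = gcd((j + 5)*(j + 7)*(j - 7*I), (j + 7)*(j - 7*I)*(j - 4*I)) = j^2 + j*(7 - 7*I) - 49*I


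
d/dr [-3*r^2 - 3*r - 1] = -6*r - 3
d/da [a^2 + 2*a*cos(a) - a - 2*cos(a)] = -2*a*sin(a) + 2*a + 2*sqrt(2)*sin(a + pi/4) - 1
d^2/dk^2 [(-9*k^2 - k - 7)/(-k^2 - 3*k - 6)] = 2*(-26*k^3 - 141*k^2 + 45*k + 327)/(k^6 + 9*k^5 + 45*k^4 + 135*k^3 + 270*k^2 + 324*k + 216)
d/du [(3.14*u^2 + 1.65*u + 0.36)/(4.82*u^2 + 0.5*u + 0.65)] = (-6.383*u^2 + 0.611600000000001*u + 0.8925)/(23.2324*u^4 + 4.82*u^3 + 6.516*u^2 + 0.65*u + 0.4225)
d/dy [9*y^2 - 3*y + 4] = 18*y - 3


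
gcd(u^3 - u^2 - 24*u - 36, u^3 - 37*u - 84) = u + 3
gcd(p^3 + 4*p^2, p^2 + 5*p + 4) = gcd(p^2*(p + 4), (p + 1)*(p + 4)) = p + 4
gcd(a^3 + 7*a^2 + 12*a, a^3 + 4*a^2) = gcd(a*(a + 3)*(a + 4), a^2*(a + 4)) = a^2 + 4*a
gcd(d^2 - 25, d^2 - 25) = d^2 - 25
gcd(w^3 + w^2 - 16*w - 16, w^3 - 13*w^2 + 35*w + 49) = w + 1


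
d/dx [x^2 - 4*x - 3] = 2*x - 4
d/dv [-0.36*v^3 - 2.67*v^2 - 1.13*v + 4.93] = -1.08*v^2 - 5.34*v - 1.13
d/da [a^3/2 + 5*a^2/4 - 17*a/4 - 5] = 3*a^2/2 + 5*a/2 - 17/4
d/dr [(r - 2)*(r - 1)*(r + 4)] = 3*r^2 + 2*r - 10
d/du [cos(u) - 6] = -sin(u)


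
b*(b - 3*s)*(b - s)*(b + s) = b^4 - 3*b^3*s - b^2*s^2 + 3*b*s^3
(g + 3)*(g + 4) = g^2 + 7*g + 12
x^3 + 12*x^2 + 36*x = x*(x + 6)^2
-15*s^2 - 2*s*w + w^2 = (-5*s + w)*(3*s + w)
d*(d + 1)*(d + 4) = d^3 + 5*d^2 + 4*d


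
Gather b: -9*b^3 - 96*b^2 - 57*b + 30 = -9*b^3 - 96*b^2 - 57*b + 30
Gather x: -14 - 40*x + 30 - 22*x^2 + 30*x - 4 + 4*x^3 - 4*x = 4*x^3 - 22*x^2 - 14*x + 12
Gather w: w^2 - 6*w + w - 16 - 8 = w^2 - 5*w - 24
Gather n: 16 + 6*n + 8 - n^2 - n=-n^2 + 5*n + 24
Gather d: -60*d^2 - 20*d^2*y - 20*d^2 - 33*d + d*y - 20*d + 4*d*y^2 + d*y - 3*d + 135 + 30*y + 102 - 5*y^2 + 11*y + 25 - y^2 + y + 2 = d^2*(-20*y - 80) + d*(4*y^2 + 2*y - 56) - 6*y^2 + 42*y + 264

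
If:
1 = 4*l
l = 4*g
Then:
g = 1/16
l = 1/4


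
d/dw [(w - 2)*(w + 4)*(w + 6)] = 3*w^2 + 16*w + 4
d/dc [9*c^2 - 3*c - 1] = 18*c - 3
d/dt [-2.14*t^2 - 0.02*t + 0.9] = -4.28*t - 0.02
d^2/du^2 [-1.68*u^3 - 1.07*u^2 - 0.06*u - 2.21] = -10.08*u - 2.14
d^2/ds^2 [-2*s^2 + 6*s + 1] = -4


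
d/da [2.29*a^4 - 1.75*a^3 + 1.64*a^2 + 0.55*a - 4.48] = 9.16*a^3 - 5.25*a^2 + 3.28*a + 0.55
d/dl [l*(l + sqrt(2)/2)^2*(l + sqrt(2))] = 4*l^3 + 6*sqrt(2)*l^2 + 5*l + sqrt(2)/2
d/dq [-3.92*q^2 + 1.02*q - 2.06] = 1.02 - 7.84*q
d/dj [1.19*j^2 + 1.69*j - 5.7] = 2.38*j + 1.69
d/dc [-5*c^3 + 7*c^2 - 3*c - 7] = -15*c^2 + 14*c - 3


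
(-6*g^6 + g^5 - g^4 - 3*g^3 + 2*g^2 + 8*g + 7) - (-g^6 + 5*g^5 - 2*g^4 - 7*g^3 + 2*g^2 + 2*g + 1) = -5*g^6 - 4*g^5 + g^4 + 4*g^3 + 6*g + 6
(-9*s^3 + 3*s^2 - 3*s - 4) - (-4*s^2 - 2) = -9*s^3 + 7*s^2 - 3*s - 2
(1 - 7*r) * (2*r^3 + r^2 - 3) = -14*r^4 - 5*r^3 + r^2 + 21*r - 3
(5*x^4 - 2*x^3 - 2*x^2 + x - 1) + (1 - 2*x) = 5*x^4 - 2*x^3 - 2*x^2 - x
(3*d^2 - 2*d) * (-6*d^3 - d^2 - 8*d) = -18*d^5 + 9*d^4 - 22*d^3 + 16*d^2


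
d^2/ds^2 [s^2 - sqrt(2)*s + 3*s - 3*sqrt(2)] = 2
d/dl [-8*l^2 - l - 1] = -16*l - 1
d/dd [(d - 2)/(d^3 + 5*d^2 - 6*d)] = (-2*d^3 + d^2 + 20*d - 12)/(d^2*(d^4 + 10*d^3 + 13*d^2 - 60*d + 36))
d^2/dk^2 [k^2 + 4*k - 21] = 2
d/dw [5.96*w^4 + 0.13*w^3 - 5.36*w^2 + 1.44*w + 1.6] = 23.84*w^3 + 0.39*w^2 - 10.72*w + 1.44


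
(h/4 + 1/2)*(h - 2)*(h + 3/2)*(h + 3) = h^4/4 + 9*h^3/8 + h^2/8 - 9*h/2 - 9/2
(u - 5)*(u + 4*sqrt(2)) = u^2 - 5*u + 4*sqrt(2)*u - 20*sqrt(2)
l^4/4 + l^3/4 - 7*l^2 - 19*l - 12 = (l/4 + 1)*(l - 6)*(l + 1)*(l + 2)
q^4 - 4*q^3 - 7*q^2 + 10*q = q*(q - 5)*(q - 1)*(q + 2)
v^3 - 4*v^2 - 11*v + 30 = (v - 5)*(v - 2)*(v + 3)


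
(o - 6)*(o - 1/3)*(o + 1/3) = o^3 - 6*o^2 - o/9 + 2/3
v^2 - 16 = (v - 4)*(v + 4)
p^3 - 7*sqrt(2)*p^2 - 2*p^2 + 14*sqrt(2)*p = p*(p - 2)*(p - 7*sqrt(2))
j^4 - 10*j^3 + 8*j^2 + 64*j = j*(j - 8)*(j - 4)*(j + 2)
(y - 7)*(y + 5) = y^2 - 2*y - 35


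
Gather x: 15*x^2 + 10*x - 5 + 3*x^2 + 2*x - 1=18*x^2 + 12*x - 6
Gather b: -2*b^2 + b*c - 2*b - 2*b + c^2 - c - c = -2*b^2 + b*(c - 4) + c^2 - 2*c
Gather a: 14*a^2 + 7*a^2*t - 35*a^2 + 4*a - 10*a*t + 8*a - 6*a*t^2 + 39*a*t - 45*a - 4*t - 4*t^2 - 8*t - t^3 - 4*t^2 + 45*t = a^2*(7*t - 21) + a*(-6*t^2 + 29*t - 33) - t^3 - 8*t^2 + 33*t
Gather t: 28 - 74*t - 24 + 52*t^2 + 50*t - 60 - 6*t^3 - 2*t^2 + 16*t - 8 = -6*t^3 + 50*t^2 - 8*t - 64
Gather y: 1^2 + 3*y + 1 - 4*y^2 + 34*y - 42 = -4*y^2 + 37*y - 40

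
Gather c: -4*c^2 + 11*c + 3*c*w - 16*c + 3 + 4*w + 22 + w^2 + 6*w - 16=-4*c^2 + c*(3*w - 5) + w^2 + 10*w + 9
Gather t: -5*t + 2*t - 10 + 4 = -3*t - 6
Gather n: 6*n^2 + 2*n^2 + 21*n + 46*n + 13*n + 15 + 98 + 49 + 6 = 8*n^2 + 80*n + 168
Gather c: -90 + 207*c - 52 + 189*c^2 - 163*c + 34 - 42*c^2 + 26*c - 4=147*c^2 + 70*c - 112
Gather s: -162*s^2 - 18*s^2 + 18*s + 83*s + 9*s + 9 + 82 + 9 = -180*s^2 + 110*s + 100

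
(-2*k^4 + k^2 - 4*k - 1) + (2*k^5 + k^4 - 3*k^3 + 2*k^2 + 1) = 2*k^5 - k^4 - 3*k^3 + 3*k^2 - 4*k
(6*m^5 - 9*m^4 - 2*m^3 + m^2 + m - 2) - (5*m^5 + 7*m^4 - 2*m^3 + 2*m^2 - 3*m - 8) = m^5 - 16*m^4 - m^2 + 4*m + 6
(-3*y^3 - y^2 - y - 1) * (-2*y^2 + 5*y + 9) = 6*y^5 - 13*y^4 - 30*y^3 - 12*y^2 - 14*y - 9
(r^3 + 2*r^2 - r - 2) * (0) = 0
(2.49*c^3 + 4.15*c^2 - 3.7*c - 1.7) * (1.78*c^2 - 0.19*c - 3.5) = 4.4322*c^5 + 6.9139*c^4 - 16.0895*c^3 - 16.848*c^2 + 13.273*c + 5.95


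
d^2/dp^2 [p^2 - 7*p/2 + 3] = 2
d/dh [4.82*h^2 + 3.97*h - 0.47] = 9.64*h + 3.97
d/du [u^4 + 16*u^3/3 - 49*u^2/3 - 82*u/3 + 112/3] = 4*u^3 + 16*u^2 - 98*u/3 - 82/3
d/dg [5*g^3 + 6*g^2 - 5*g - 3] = 15*g^2 + 12*g - 5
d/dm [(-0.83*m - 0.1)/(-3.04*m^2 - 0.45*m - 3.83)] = (-2.5232*m^2 - 0.608*m + 3.1339)/(9.2416*m^4 + 2.736*m^3 + 23.4889*m^2 + 3.447*m + 14.6689)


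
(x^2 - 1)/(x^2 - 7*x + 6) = (x + 1)/(x - 6)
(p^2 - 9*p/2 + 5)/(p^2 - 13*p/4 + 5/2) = 2*(2*p - 5)/(4*p - 5)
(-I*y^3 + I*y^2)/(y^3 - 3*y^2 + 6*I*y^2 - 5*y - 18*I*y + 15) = I*y^2*(1 - y)/(y^3 + 3*y^2*(-1 + 2*I) - y*(5 + 18*I) + 15)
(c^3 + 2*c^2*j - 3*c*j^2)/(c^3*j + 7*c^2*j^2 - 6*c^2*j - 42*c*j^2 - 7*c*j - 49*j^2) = c*(-c^2 - 2*c*j + 3*j^2)/(j*(-c^3 - 7*c^2*j + 6*c^2 + 42*c*j + 7*c + 49*j))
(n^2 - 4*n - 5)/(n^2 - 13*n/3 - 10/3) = 3*(n + 1)/(3*n + 2)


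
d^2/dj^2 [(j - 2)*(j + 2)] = 2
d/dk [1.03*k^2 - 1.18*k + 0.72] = 2.06*k - 1.18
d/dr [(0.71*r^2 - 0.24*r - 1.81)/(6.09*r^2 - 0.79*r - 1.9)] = (0.9007*r^2 + 19.3478*r - 0.9739)/(37.0881*r^4 - 9.6222*r^3 - 22.5179*r^2 + 3.002*r + 3.61)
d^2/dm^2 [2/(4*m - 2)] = 8/(2*m - 1)^3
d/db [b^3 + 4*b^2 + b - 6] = 3*b^2 + 8*b + 1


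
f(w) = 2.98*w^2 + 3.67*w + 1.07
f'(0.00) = 3.67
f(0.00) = 1.07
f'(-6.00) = -32.09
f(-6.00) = 86.33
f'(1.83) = 14.58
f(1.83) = 17.77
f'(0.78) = 8.32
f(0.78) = 5.75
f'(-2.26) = -9.80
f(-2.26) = 8.00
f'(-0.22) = 2.36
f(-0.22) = 0.41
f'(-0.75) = -0.80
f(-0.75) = -0.01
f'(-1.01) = -2.35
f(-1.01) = 0.40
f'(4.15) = 28.40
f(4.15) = 67.62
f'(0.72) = 7.96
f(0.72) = 5.26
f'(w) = 5.96*w + 3.67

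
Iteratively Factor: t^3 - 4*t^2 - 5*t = (t - 5)*(t^2 + t) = t*(t - 5)*(t + 1)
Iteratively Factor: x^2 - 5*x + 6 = (x - 3)*(x - 2)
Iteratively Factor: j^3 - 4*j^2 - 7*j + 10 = (j - 5)*(j^2 + j - 2) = (j - 5)*(j + 2)*(j - 1)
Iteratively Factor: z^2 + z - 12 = (z - 3)*(z + 4)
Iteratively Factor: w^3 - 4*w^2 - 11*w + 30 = (w + 3)*(w^2 - 7*w + 10) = (w - 5)*(w + 3)*(w - 2)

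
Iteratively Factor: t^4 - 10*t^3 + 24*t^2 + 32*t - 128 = (t - 4)*(t^3 - 6*t^2 + 32) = (t - 4)^2*(t^2 - 2*t - 8) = (t - 4)^2*(t + 2)*(t - 4)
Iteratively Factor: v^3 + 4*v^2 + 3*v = (v + 1)*(v^2 + 3*v) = (v + 1)*(v + 3)*(v)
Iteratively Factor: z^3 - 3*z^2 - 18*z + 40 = (z - 5)*(z^2 + 2*z - 8) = (z - 5)*(z + 4)*(z - 2)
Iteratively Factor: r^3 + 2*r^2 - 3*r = (r)*(r^2 + 2*r - 3) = r*(r - 1)*(r + 3)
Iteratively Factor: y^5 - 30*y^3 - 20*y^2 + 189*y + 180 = (y - 3)*(y^4 + 3*y^3 - 21*y^2 - 83*y - 60) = (y - 5)*(y - 3)*(y^3 + 8*y^2 + 19*y + 12) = (y - 5)*(y - 3)*(y + 4)*(y^2 + 4*y + 3) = (y - 5)*(y - 3)*(y + 1)*(y + 4)*(y + 3)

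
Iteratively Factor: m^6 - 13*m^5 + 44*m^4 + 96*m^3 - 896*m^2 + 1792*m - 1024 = (m - 1)*(m^5 - 12*m^4 + 32*m^3 + 128*m^2 - 768*m + 1024) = (m - 1)*(m + 4)*(m^4 - 16*m^3 + 96*m^2 - 256*m + 256) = (m - 4)*(m - 1)*(m + 4)*(m^3 - 12*m^2 + 48*m - 64) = (m - 4)^2*(m - 1)*(m + 4)*(m^2 - 8*m + 16) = (m - 4)^3*(m - 1)*(m + 4)*(m - 4)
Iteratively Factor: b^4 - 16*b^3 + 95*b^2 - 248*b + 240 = (b - 4)*(b^3 - 12*b^2 + 47*b - 60) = (b - 4)^2*(b^2 - 8*b + 15) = (b - 4)^2*(b - 3)*(b - 5)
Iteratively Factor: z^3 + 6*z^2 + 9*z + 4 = (z + 4)*(z^2 + 2*z + 1) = (z + 1)*(z + 4)*(z + 1)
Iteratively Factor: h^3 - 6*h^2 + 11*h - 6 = (h - 1)*(h^2 - 5*h + 6) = (h - 2)*(h - 1)*(h - 3)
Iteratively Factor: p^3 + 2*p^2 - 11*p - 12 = (p + 1)*(p^2 + p - 12) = (p + 1)*(p + 4)*(p - 3)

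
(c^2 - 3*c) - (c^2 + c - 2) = 2 - 4*c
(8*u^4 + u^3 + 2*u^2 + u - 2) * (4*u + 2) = 32*u^5 + 20*u^4 + 10*u^3 + 8*u^2 - 6*u - 4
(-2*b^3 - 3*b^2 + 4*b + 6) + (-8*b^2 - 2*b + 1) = -2*b^3 - 11*b^2 + 2*b + 7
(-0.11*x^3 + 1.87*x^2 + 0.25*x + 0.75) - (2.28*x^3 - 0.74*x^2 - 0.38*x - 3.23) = -2.39*x^3 + 2.61*x^2 + 0.63*x + 3.98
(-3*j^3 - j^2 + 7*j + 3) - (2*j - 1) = -3*j^3 - j^2 + 5*j + 4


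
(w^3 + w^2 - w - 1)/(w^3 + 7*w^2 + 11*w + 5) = (w - 1)/(w + 5)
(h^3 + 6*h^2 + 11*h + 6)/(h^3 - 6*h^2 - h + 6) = (h^2 + 5*h + 6)/(h^2 - 7*h + 6)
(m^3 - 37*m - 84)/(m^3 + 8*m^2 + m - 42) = (m^2 - 3*m - 28)/(m^2 + 5*m - 14)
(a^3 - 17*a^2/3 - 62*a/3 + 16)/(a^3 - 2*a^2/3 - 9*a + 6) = (a - 8)/(a - 3)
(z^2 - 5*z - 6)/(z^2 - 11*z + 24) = (z^2 - 5*z - 6)/(z^2 - 11*z + 24)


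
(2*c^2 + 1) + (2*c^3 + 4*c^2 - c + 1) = 2*c^3 + 6*c^2 - c + 2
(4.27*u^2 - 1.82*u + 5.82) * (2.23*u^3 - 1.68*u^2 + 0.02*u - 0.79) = 9.5221*u^5 - 11.2322*u^4 + 16.1216*u^3 - 13.1873*u^2 + 1.5542*u - 4.5978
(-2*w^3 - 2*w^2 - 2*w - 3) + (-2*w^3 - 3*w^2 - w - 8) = -4*w^3 - 5*w^2 - 3*w - 11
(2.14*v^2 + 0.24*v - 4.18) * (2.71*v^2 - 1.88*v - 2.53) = 5.7994*v^4 - 3.3728*v^3 - 17.1932*v^2 + 7.2512*v + 10.5754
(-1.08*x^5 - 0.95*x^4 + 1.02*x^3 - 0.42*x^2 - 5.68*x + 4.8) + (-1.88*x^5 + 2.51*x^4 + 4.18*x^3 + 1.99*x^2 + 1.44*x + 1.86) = -2.96*x^5 + 1.56*x^4 + 5.2*x^3 + 1.57*x^2 - 4.24*x + 6.66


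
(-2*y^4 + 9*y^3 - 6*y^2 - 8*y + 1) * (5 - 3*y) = 6*y^5 - 37*y^4 + 63*y^3 - 6*y^2 - 43*y + 5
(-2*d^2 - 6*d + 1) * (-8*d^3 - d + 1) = 16*d^5 + 48*d^4 - 6*d^3 + 4*d^2 - 7*d + 1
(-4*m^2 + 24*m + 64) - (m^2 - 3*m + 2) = -5*m^2 + 27*m + 62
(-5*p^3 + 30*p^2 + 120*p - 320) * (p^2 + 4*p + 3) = -5*p^5 + 10*p^4 + 225*p^3 + 250*p^2 - 920*p - 960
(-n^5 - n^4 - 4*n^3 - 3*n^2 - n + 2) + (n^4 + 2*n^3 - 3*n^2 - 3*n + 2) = -n^5 - 2*n^3 - 6*n^2 - 4*n + 4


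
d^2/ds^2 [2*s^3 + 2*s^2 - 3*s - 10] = 12*s + 4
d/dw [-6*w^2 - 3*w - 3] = -12*w - 3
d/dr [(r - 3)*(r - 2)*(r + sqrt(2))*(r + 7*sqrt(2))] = 4*r^3 - 15*r^2 + 24*sqrt(2)*r^2 - 80*sqrt(2)*r + 40*r - 70 + 48*sqrt(2)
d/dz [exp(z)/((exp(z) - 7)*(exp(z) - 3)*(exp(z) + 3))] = (-2*exp(3*z) + 7*exp(2*z) + 63)*exp(z)/(exp(6*z) - 14*exp(5*z) + 31*exp(4*z) + 252*exp(3*z) - 801*exp(2*z) - 1134*exp(z) + 3969)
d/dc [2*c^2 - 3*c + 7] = 4*c - 3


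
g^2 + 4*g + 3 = (g + 1)*(g + 3)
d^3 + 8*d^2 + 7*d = d*(d + 1)*(d + 7)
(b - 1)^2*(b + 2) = b^3 - 3*b + 2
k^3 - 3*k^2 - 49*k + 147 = (k - 7)*(k - 3)*(k + 7)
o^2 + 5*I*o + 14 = (o - 2*I)*(o + 7*I)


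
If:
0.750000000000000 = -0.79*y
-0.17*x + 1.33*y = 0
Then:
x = -7.43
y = -0.95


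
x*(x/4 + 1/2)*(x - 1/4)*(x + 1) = x^4/4 + 11*x^3/16 + 5*x^2/16 - x/8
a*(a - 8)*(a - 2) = a^3 - 10*a^2 + 16*a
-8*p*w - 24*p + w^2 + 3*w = (-8*p + w)*(w + 3)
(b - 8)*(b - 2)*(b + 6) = b^3 - 4*b^2 - 44*b + 96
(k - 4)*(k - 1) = k^2 - 5*k + 4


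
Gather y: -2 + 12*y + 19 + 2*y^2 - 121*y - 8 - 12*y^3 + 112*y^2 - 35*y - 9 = -12*y^3 + 114*y^2 - 144*y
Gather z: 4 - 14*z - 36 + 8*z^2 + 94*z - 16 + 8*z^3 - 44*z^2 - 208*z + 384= 8*z^3 - 36*z^2 - 128*z + 336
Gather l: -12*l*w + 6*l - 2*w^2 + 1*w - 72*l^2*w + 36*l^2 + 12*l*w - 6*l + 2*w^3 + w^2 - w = l^2*(36 - 72*w) + 2*w^3 - w^2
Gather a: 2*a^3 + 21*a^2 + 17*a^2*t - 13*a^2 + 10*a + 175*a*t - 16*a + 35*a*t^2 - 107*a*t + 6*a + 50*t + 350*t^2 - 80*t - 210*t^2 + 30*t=2*a^3 + a^2*(17*t + 8) + a*(35*t^2 + 68*t) + 140*t^2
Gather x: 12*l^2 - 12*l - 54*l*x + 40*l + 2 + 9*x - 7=12*l^2 + 28*l + x*(9 - 54*l) - 5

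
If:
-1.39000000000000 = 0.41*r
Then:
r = -3.39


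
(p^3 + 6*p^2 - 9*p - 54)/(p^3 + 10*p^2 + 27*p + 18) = (p - 3)/(p + 1)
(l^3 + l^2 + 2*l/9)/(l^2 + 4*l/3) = (9*l^2 + 9*l + 2)/(3*(3*l + 4))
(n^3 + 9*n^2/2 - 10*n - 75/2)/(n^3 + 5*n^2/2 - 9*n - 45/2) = (n + 5)/(n + 3)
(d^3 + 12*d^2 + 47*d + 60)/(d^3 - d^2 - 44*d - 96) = (d + 5)/(d - 8)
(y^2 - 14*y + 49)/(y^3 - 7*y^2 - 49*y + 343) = 1/(y + 7)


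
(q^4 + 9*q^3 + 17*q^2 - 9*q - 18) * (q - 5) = q^5 + 4*q^4 - 28*q^3 - 94*q^2 + 27*q + 90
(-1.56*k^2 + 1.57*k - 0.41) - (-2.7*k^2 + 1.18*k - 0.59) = 1.14*k^2 + 0.39*k + 0.18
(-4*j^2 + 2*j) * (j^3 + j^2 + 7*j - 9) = -4*j^5 - 2*j^4 - 26*j^3 + 50*j^2 - 18*j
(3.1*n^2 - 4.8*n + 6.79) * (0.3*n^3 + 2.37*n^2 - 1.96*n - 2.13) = 0.93*n^5 + 5.907*n^4 - 15.415*n^3 + 18.8973*n^2 - 3.0844*n - 14.4627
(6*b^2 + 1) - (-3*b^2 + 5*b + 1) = 9*b^2 - 5*b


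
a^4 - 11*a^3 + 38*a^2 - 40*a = a*(a - 5)*(a - 4)*(a - 2)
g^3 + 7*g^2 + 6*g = g*(g + 1)*(g + 6)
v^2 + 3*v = v*(v + 3)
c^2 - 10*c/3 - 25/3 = (c - 5)*(c + 5/3)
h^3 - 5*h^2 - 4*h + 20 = (h - 5)*(h - 2)*(h + 2)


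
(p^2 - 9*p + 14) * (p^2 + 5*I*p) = p^4 - 9*p^3 + 5*I*p^3 + 14*p^2 - 45*I*p^2 + 70*I*p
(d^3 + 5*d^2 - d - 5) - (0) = d^3 + 5*d^2 - d - 5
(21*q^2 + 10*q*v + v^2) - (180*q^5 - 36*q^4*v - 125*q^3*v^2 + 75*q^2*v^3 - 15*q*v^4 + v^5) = -180*q^5 + 36*q^4*v + 125*q^3*v^2 - 75*q^2*v^3 + 21*q^2 + 15*q*v^4 + 10*q*v - v^5 + v^2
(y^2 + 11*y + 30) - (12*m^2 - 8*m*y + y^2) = -12*m^2 + 8*m*y + 11*y + 30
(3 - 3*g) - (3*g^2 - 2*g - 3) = -3*g^2 - g + 6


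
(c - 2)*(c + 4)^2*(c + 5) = c^4 + 11*c^3 + 30*c^2 - 32*c - 160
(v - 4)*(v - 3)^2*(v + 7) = v^4 - 3*v^3 - 37*v^2 + 195*v - 252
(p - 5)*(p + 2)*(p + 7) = p^3 + 4*p^2 - 31*p - 70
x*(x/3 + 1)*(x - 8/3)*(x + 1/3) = x^4/3 + 2*x^3/9 - 71*x^2/27 - 8*x/9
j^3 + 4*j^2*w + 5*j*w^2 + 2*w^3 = (j + w)^2*(j + 2*w)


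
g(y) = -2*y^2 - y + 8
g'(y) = -4*y - 1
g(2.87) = -11.34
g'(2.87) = -12.48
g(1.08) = 4.59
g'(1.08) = -5.32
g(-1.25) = 6.12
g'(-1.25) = 4.00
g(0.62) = 6.61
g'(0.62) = -3.48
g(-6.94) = -81.39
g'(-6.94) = 26.76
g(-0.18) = 8.12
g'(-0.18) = -0.28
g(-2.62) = -3.11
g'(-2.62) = 9.48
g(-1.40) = 5.48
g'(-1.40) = 4.60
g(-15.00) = -427.00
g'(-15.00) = 59.00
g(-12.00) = -268.00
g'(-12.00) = 47.00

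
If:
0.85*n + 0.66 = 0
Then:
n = -0.78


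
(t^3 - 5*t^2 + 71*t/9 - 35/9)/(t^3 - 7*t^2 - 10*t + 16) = (t^2 - 4*t + 35/9)/(t^2 - 6*t - 16)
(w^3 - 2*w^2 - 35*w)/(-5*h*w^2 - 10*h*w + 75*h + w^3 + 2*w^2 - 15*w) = w*(w - 7)/(-5*h*w + 15*h + w^2 - 3*w)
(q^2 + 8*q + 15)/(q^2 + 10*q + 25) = (q + 3)/(q + 5)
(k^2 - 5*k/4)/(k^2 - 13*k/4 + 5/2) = k/(k - 2)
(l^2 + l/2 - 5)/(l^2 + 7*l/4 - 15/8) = 4*(l - 2)/(4*l - 3)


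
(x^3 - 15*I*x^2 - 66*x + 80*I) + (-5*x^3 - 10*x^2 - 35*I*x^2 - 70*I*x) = -4*x^3 - 10*x^2 - 50*I*x^2 - 66*x - 70*I*x + 80*I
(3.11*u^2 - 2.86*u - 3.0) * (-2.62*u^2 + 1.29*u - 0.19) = -8.1482*u^4 + 11.5051*u^3 + 3.5797*u^2 - 3.3266*u + 0.57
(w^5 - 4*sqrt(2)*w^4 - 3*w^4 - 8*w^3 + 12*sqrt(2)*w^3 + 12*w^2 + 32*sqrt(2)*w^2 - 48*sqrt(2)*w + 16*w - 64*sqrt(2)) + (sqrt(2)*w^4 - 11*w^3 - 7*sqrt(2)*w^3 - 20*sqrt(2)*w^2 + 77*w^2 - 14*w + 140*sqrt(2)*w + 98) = w^5 - 3*sqrt(2)*w^4 - 3*w^4 - 19*w^3 + 5*sqrt(2)*w^3 + 12*sqrt(2)*w^2 + 89*w^2 + 2*w + 92*sqrt(2)*w - 64*sqrt(2) + 98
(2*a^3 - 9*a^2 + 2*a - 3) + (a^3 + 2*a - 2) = 3*a^3 - 9*a^2 + 4*a - 5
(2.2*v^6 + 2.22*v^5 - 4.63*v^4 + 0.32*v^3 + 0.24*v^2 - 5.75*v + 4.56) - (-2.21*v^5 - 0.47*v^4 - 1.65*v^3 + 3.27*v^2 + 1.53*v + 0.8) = 2.2*v^6 + 4.43*v^5 - 4.16*v^4 + 1.97*v^3 - 3.03*v^2 - 7.28*v + 3.76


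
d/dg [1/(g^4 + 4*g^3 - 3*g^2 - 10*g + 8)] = 2*(-2*g^3 - 6*g^2 + 3*g + 5)/(g^4 + 4*g^3 - 3*g^2 - 10*g + 8)^2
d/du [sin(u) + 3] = cos(u)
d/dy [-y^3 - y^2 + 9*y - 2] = -3*y^2 - 2*y + 9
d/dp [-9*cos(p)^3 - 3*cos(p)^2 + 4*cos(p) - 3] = (27*cos(p)^2 + 6*cos(p) - 4)*sin(p)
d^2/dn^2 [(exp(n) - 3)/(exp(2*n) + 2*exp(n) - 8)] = (exp(4*n) - 14*exp(3*n) + 30*exp(2*n) - 92*exp(n) + 16)*exp(n)/(exp(6*n) + 6*exp(5*n) - 12*exp(4*n) - 88*exp(3*n) + 96*exp(2*n) + 384*exp(n) - 512)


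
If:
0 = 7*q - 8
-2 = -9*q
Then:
No Solution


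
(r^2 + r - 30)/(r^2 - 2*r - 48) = (r - 5)/(r - 8)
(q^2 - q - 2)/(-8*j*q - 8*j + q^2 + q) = (q - 2)/(-8*j + q)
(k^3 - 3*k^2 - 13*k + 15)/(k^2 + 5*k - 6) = (k^2 - 2*k - 15)/(k + 6)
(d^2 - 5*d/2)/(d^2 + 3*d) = (d - 5/2)/(d + 3)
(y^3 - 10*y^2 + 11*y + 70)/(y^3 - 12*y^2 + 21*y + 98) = (y - 5)/(y - 7)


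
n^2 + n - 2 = (n - 1)*(n + 2)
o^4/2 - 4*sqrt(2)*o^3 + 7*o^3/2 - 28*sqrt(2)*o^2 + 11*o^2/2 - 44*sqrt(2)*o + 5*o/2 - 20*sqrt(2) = (o/2 + 1/2)*(o + 1)*(o + 5)*(o - 8*sqrt(2))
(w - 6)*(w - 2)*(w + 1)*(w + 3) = w^4 - 4*w^3 - 17*w^2 + 24*w + 36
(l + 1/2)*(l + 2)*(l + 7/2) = l^3 + 6*l^2 + 39*l/4 + 7/2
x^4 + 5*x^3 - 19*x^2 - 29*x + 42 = (x - 3)*(x - 1)*(x + 2)*(x + 7)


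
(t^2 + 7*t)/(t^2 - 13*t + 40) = t*(t + 7)/(t^2 - 13*t + 40)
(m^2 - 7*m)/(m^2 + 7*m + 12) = m*(m - 7)/(m^2 + 7*m + 12)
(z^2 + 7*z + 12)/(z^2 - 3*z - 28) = (z + 3)/(z - 7)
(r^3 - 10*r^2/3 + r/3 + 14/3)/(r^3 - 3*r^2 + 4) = (r - 7/3)/(r - 2)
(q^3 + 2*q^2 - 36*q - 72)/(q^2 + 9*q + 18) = (q^2 - 4*q - 12)/(q + 3)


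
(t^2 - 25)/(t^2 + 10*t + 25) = (t - 5)/(t + 5)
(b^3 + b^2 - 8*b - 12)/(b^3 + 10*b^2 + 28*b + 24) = (b - 3)/(b + 6)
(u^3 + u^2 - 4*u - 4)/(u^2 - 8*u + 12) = (u^2 + 3*u + 2)/(u - 6)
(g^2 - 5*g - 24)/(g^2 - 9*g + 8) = (g + 3)/(g - 1)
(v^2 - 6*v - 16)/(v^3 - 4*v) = (v - 8)/(v*(v - 2))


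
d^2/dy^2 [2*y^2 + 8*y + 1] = 4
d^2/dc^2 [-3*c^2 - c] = -6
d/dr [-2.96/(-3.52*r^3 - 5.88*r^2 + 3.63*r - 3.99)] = (-31.2576*r^2 - 34.8096*r + 10.7448)/(3.52*r^3 + 5.88*r^2 - 3.63*r + 3.99)^2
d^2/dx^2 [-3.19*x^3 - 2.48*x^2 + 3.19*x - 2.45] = -19.14*x - 4.96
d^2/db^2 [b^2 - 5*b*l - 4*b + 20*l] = 2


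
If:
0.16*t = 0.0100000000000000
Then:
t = 0.06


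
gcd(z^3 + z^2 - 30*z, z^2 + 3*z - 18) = z + 6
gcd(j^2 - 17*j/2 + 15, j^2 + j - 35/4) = j - 5/2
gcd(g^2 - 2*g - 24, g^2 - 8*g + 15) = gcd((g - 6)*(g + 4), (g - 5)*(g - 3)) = 1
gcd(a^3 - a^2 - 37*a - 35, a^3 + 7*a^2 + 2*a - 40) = a + 5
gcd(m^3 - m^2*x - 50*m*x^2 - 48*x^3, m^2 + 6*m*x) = m + 6*x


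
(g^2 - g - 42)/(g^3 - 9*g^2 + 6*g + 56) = (g + 6)/(g^2 - 2*g - 8)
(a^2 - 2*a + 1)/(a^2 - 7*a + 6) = (a - 1)/(a - 6)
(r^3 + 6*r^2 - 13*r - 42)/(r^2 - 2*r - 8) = (r^2 + 4*r - 21)/(r - 4)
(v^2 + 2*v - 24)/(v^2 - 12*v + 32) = (v + 6)/(v - 8)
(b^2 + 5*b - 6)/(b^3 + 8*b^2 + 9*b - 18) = 1/(b + 3)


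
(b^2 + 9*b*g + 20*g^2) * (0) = 0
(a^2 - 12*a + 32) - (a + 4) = a^2 - 13*a + 28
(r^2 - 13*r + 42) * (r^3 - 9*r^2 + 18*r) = r^5 - 22*r^4 + 177*r^3 - 612*r^2 + 756*r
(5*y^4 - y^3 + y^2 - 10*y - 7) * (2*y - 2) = 10*y^5 - 12*y^4 + 4*y^3 - 22*y^2 + 6*y + 14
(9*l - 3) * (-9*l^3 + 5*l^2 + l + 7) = -81*l^4 + 72*l^3 - 6*l^2 + 60*l - 21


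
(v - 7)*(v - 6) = v^2 - 13*v + 42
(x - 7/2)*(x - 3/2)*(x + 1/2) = x^3 - 9*x^2/2 + 11*x/4 + 21/8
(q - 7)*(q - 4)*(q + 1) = q^3 - 10*q^2 + 17*q + 28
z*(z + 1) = z^2 + z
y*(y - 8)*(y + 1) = y^3 - 7*y^2 - 8*y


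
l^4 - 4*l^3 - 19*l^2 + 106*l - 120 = (l - 4)*(l - 3)*(l - 2)*(l + 5)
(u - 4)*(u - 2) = u^2 - 6*u + 8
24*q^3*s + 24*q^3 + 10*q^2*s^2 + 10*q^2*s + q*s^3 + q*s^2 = (4*q + s)*(6*q + s)*(q*s + q)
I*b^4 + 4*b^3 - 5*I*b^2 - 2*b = b*(b - 2*I)*(b - I)*(I*b + 1)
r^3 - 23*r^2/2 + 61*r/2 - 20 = (r - 8)*(r - 5/2)*(r - 1)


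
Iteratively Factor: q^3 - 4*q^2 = (q)*(q^2 - 4*q) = q*(q - 4)*(q)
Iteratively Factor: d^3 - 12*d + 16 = (d - 2)*(d^2 + 2*d - 8) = (d - 2)^2*(d + 4)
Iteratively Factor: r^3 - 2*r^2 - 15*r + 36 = (r - 3)*(r^2 + r - 12) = (r - 3)*(r + 4)*(r - 3)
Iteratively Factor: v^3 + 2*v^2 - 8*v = (v - 2)*(v^2 + 4*v) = v*(v - 2)*(v + 4)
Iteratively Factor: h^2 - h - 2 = (h - 2)*(h + 1)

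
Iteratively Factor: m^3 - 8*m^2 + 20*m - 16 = (m - 2)*(m^2 - 6*m + 8) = (m - 4)*(m - 2)*(m - 2)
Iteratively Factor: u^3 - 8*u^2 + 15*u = (u - 5)*(u^2 - 3*u) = u*(u - 5)*(u - 3)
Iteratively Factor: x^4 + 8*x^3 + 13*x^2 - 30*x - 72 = (x + 3)*(x^3 + 5*x^2 - 2*x - 24) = (x - 2)*(x + 3)*(x^2 + 7*x + 12) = (x - 2)*(x + 3)*(x + 4)*(x + 3)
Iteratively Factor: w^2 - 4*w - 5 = (w - 5)*(w + 1)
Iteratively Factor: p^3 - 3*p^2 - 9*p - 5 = (p + 1)*(p^2 - 4*p - 5) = (p - 5)*(p + 1)*(p + 1)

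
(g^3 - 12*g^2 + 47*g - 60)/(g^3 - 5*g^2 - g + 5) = (g^2 - 7*g + 12)/(g^2 - 1)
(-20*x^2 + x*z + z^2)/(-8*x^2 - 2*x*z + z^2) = (5*x + z)/(2*x + z)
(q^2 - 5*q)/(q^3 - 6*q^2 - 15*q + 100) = q/(q^2 - q - 20)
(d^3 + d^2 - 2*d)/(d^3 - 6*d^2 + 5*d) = (d + 2)/(d - 5)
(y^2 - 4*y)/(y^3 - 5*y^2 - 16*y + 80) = y/(y^2 - y - 20)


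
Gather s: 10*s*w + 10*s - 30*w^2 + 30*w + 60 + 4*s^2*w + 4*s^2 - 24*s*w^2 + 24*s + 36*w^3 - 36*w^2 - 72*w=s^2*(4*w + 4) + s*(-24*w^2 + 10*w + 34) + 36*w^3 - 66*w^2 - 42*w + 60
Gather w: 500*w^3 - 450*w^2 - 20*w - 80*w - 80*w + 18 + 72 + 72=500*w^3 - 450*w^2 - 180*w + 162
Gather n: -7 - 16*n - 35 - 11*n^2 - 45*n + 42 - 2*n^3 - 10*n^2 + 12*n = -2*n^3 - 21*n^2 - 49*n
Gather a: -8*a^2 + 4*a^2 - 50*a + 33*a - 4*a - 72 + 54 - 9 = -4*a^2 - 21*a - 27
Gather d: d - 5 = d - 5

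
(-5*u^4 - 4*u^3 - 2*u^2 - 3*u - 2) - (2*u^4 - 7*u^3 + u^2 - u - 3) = -7*u^4 + 3*u^3 - 3*u^2 - 2*u + 1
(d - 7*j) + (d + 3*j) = 2*d - 4*j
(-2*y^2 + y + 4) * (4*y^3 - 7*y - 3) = -8*y^5 + 4*y^4 + 30*y^3 - y^2 - 31*y - 12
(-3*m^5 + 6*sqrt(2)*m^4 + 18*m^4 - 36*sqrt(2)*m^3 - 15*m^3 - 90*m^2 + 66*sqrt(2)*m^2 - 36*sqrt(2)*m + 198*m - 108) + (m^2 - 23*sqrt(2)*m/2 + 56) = -3*m^5 + 6*sqrt(2)*m^4 + 18*m^4 - 36*sqrt(2)*m^3 - 15*m^3 - 89*m^2 + 66*sqrt(2)*m^2 - 95*sqrt(2)*m/2 + 198*m - 52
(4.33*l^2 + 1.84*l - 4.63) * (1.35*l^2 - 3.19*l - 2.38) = 5.8455*l^4 - 11.3287*l^3 - 22.4255*l^2 + 10.3905*l + 11.0194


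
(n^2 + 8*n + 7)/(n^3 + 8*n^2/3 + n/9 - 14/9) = 9*(n + 7)/(9*n^2 + 15*n - 14)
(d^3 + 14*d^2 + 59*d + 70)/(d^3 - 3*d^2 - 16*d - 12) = (d^2 + 12*d + 35)/(d^2 - 5*d - 6)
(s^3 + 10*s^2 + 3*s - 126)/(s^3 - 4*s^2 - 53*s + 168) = (s + 6)/(s - 8)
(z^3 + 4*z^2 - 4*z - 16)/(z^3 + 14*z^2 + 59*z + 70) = (z^2 + 2*z - 8)/(z^2 + 12*z + 35)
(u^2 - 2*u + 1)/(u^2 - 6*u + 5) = (u - 1)/(u - 5)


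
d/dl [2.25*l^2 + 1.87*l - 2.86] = 4.5*l + 1.87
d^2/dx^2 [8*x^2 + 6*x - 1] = 16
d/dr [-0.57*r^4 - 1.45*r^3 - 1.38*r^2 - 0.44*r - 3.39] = -2.28*r^3 - 4.35*r^2 - 2.76*r - 0.44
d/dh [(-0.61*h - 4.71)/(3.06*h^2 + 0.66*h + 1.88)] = (1.8666*h^2 + 28.8252*h + 1.9618)/(9.3636*h^4 + 4.0392*h^3 + 11.9412*h^2 + 2.4816*h + 3.5344)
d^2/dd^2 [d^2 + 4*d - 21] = 2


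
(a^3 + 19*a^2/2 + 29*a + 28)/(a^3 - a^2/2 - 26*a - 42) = (a + 4)/(a - 6)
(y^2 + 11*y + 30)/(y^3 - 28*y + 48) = (y + 5)/(y^2 - 6*y + 8)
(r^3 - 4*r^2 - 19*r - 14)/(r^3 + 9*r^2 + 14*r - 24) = (r^3 - 4*r^2 - 19*r - 14)/(r^3 + 9*r^2 + 14*r - 24)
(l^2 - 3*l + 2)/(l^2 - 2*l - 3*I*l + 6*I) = (l - 1)/(l - 3*I)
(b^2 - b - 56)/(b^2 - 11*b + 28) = (b^2 - b - 56)/(b^2 - 11*b + 28)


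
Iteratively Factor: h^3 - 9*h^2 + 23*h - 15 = (h - 3)*(h^2 - 6*h + 5) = (h - 3)*(h - 1)*(h - 5)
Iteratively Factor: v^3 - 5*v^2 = (v - 5)*(v^2) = v*(v - 5)*(v)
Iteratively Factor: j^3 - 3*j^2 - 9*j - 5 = (j + 1)*(j^2 - 4*j - 5) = (j - 5)*(j + 1)*(j + 1)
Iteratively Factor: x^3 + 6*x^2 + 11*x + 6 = (x + 2)*(x^2 + 4*x + 3) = (x + 1)*(x + 2)*(x + 3)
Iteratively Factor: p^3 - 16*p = (p - 4)*(p^2 + 4*p) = (p - 4)*(p + 4)*(p)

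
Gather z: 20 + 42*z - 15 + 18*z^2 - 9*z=18*z^2 + 33*z + 5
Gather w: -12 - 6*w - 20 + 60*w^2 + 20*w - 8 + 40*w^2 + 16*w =100*w^2 + 30*w - 40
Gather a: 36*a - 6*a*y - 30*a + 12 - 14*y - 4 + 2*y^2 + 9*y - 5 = a*(6 - 6*y) + 2*y^2 - 5*y + 3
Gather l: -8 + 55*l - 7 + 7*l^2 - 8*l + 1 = 7*l^2 + 47*l - 14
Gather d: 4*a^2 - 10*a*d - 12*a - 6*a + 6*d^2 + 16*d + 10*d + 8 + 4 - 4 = 4*a^2 - 18*a + 6*d^2 + d*(26 - 10*a) + 8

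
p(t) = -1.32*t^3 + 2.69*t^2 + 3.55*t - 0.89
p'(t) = -3.96*t^2 + 5.38*t + 3.55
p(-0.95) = -0.70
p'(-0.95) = -5.13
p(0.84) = 3.21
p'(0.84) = 5.28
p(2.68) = 2.54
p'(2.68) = -10.47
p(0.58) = 1.82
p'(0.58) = 5.34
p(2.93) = -0.60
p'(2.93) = -14.68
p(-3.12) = 54.31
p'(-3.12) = -51.78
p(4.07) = -30.88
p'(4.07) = -40.15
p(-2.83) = 40.53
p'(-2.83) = -43.39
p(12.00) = -1851.89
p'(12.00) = -502.13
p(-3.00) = 48.31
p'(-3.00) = -48.23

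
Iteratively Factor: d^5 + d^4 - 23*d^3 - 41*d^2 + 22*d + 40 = (d - 1)*(d^4 + 2*d^3 - 21*d^2 - 62*d - 40) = (d - 1)*(d + 1)*(d^3 + d^2 - 22*d - 40) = (d - 5)*(d - 1)*(d + 1)*(d^2 + 6*d + 8) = (d - 5)*(d - 1)*(d + 1)*(d + 4)*(d + 2)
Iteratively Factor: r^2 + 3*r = (r)*(r + 3)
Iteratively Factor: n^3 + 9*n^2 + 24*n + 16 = (n + 4)*(n^2 + 5*n + 4) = (n + 1)*(n + 4)*(n + 4)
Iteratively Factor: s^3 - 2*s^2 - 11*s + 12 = (s + 3)*(s^2 - 5*s + 4) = (s - 1)*(s + 3)*(s - 4)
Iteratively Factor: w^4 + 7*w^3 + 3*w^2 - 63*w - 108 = (w + 3)*(w^3 + 4*w^2 - 9*w - 36) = (w + 3)^2*(w^2 + w - 12) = (w + 3)^2*(w + 4)*(w - 3)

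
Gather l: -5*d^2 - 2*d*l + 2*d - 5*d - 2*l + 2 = -5*d^2 - 3*d + l*(-2*d - 2) + 2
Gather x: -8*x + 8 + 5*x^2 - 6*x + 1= 5*x^2 - 14*x + 9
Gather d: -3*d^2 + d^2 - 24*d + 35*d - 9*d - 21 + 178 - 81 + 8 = -2*d^2 + 2*d + 84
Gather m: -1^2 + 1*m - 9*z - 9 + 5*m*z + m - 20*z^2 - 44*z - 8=m*(5*z + 2) - 20*z^2 - 53*z - 18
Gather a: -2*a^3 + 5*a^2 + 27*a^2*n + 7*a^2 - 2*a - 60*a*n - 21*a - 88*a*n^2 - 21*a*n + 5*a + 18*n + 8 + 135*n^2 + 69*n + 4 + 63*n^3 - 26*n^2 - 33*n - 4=-2*a^3 + a^2*(27*n + 12) + a*(-88*n^2 - 81*n - 18) + 63*n^3 + 109*n^2 + 54*n + 8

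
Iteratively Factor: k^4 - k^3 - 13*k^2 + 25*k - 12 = (k - 1)*(k^3 - 13*k + 12) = (k - 3)*(k - 1)*(k^2 + 3*k - 4) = (k - 3)*(k - 1)*(k + 4)*(k - 1)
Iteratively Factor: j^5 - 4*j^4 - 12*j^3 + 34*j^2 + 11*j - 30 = (j - 2)*(j^4 - 2*j^3 - 16*j^2 + 2*j + 15) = (j - 5)*(j - 2)*(j^3 + 3*j^2 - j - 3) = (j - 5)*(j - 2)*(j + 3)*(j^2 - 1) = (j - 5)*(j - 2)*(j - 1)*(j + 3)*(j + 1)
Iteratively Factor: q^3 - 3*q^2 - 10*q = (q + 2)*(q^2 - 5*q) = q*(q + 2)*(q - 5)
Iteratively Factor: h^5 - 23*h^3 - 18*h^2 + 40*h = (h + 2)*(h^4 - 2*h^3 - 19*h^2 + 20*h) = (h + 2)*(h + 4)*(h^3 - 6*h^2 + 5*h) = (h - 5)*(h + 2)*(h + 4)*(h^2 - h) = (h - 5)*(h - 1)*(h + 2)*(h + 4)*(h)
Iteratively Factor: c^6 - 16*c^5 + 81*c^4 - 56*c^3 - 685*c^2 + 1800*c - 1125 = (c - 3)*(c^5 - 13*c^4 + 42*c^3 + 70*c^2 - 475*c + 375) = (c - 5)*(c - 3)*(c^4 - 8*c^3 + 2*c^2 + 80*c - 75) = (c - 5)^2*(c - 3)*(c^3 - 3*c^2 - 13*c + 15) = (c - 5)^2*(c - 3)*(c - 1)*(c^2 - 2*c - 15) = (c - 5)^2*(c - 3)*(c - 1)*(c + 3)*(c - 5)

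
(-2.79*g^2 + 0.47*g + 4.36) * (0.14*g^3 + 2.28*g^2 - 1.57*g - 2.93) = -0.3906*g^5 - 6.2954*g^4 + 6.0623*g^3 + 17.3776*g^2 - 8.2223*g - 12.7748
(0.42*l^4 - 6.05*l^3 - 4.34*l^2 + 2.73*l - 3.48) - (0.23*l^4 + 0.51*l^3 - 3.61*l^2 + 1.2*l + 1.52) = 0.19*l^4 - 6.56*l^3 - 0.73*l^2 + 1.53*l - 5.0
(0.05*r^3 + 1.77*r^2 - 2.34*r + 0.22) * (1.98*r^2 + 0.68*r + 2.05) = 0.099*r^5 + 3.5386*r^4 - 3.3271*r^3 + 2.4729*r^2 - 4.6474*r + 0.451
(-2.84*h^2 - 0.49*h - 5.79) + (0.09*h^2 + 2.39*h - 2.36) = -2.75*h^2 + 1.9*h - 8.15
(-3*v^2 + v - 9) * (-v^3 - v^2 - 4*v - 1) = 3*v^5 + 2*v^4 + 20*v^3 + 8*v^2 + 35*v + 9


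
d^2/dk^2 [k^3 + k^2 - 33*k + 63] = 6*k + 2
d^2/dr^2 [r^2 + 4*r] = 2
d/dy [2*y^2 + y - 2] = 4*y + 1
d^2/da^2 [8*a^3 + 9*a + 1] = 48*a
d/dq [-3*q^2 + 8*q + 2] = 8 - 6*q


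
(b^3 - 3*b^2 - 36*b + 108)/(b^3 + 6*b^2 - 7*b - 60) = (b^2 - 36)/(b^2 + 9*b + 20)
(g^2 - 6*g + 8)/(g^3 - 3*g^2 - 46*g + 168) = (g - 2)/(g^2 + g - 42)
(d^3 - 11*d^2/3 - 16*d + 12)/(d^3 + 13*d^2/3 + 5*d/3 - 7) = (3*d^2 - 20*d + 12)/(3*d^2 + 4*d - 7)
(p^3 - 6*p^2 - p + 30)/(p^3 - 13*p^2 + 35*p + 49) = (p^3 - 6*p^2 - p + 30)/(p^3 - 13*p^2 + 35*p + 49)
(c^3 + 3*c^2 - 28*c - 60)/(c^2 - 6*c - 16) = (c^2 + c - 30)/(c - 8)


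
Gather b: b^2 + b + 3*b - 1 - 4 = b^2 + 4*b - 5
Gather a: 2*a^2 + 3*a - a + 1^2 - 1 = 2*a^2 + 2*a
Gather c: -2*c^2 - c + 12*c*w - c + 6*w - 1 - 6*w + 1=-2*c^2 + c*(12*w - 2)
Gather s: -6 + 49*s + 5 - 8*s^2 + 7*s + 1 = -8*s^2 + 56*s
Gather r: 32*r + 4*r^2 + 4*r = 4*r^2 + 36*r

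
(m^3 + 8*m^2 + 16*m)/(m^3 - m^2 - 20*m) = (m + 4)/(m - 5)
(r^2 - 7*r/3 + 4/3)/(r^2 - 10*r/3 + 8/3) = (r - 1)/(r - 2)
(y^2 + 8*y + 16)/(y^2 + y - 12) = (y + 4)/(y - 3)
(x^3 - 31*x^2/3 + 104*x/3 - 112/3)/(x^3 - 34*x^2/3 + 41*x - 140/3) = (x - 4)/(x - 5)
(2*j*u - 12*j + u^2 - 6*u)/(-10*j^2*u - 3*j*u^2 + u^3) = (u - 6)/(u*(-5*j + u))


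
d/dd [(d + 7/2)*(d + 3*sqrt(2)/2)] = 2*d + 3*sqrt(2)/2 + 7/2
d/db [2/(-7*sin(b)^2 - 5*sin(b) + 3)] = 2*(14*sin(b) + 5)*cos(b)/(7*sin(b)^2 + 5*sin(b) - 3)^2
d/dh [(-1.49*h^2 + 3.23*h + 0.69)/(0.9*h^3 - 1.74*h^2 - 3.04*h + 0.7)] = (1.341*h^4 - 5.814*h^3 + 8.2868*h^2 + 0.315199999999999*h + 4.3586)/(0.81*h^6 - 3.132*h^5 - 2.4444*h^4 + 11.8392*h^3 + 6.8056*h^2 - 4.256*h + 0.49)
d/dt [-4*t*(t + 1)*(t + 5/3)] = -12*t^2 - 64*t/3 - 20/3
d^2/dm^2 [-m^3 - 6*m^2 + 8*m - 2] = -6*m - 12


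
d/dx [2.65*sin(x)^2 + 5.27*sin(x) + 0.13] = (5.3*sin(x) + 5.27)*cos(x)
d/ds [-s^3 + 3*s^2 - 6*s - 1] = -3*s^2 + 6*s - 6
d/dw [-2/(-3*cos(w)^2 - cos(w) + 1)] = 2*(6*cos(w) + 1)*sin(w)/(3*cos(w)^2 + cos(w) - 1)^2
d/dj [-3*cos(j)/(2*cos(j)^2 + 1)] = -3*sin(j)*cos(2*j)/(cos(2*j) + 2)^2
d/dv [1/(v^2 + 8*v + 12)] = 2*(-v - 4)/(v^2 + 8*v + 12)^2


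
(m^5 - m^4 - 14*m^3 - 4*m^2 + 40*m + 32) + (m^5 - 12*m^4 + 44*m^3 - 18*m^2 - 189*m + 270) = 2*m^5 - 13*m^4 + 30*m^3 - 22*m^2 - 149*m + 302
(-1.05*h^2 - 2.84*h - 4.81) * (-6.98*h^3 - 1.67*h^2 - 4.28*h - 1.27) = 7.329*h^5 + 21.5767*h^4 + 42.8106*h^3 + 21.5214*h^2 + 24.1936*h + 6.1087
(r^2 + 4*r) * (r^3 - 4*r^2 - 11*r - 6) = r^5 - 27*r^3 - 50*r^2 - 24*r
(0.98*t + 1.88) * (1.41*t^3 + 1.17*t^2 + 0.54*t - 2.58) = 1.3818*t^4 + 3.7974*t^3 + 2.7288*t^2 - 1.5132*t - 4.8504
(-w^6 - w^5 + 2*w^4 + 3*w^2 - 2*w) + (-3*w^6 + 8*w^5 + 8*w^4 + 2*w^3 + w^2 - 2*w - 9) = -4*w^6 + 7*w^5 + 10*w^4 + 2*w^3 + 4*w^2 - 4*w - 9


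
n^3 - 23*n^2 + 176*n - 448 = (n - 8)^2*(n - 7)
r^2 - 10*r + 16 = (r - 8)*(r - 2)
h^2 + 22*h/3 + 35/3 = (h + 7/3)*(h + 5)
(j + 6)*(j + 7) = j^2 + 13*j + 42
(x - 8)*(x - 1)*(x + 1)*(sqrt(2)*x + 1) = sqrt(2)*x^4 - 8*sqrt(2)*x^3 + x^3 - 8*x^2 - sqrt(2)*x^2 - x + 8*sqrt(2)*x + 8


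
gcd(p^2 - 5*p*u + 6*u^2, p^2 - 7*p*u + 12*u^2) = p - 3*u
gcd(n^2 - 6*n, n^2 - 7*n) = n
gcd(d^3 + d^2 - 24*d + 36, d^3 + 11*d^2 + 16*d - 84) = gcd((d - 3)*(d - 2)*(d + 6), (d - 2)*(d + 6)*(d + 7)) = d^2 + 4*d - 12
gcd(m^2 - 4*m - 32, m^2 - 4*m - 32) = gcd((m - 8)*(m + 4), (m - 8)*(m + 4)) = m^2 - 4*m - 32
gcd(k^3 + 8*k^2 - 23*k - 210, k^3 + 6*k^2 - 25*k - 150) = k^2 + k - 30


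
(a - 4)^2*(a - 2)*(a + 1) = a^4 - 9*a^3 + 22*a^2 - 32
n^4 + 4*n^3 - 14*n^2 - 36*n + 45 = (n - 3)*(n - 1)*(n + 3)*(n + 5)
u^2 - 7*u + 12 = (u - 4)*(u - 3)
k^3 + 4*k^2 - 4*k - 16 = (k - 2)*(k + 2)*(k + 4)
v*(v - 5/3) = v^2 - 5*v/3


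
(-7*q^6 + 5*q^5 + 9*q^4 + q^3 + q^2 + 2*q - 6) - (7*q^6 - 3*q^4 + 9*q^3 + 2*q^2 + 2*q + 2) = -14*q^6 + 5*q^5 + 12*q^4 - 8*q^3 - q^2 - 8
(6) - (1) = 5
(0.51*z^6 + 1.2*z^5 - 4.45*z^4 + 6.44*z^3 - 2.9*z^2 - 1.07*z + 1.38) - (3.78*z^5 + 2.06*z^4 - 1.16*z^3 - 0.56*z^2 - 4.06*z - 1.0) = 0.51*z^6 - 2.58*z^5 - 6.51*z^4 + 7.6*z^3 - 2.34*z^2 + 2.99*z + 2.38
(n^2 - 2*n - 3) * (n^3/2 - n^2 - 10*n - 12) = n^5/2 - 2*n^4 - 19*n^3/2 + 11*n^2 + 54*n + 36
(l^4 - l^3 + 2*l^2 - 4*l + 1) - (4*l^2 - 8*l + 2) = l^4 - l^3 - 2*l^2 + 4*l - 1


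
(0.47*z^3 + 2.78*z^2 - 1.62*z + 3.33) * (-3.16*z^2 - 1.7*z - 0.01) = -1.4852*z^5 - 9.5838*z^4 + 0.388500000000001*z^3 - 7.7966*z^2 - 5.6448*z - 0.0333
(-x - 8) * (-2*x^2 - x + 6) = 2*x^3 + 17*x^2 + 2*x - 48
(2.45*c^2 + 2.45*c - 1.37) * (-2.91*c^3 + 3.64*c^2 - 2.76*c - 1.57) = -7.1295*c^5 + 1.7885*c^4 + 6.1427*c^3 - 15.5953*c^2 - 0.0653000000000001*c + 2.1509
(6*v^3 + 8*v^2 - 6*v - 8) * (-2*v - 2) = -12*v^4 - 28*v^3 - 4*v^2 + 28*v + 16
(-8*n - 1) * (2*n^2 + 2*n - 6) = -16*n^3 - 18*n^2 + 46*n + 6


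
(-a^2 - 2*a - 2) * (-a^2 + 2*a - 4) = a^4 + 2*a^2 + 4*a + 8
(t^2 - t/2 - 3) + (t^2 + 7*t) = 2*t^2 + 13*t/2 - 3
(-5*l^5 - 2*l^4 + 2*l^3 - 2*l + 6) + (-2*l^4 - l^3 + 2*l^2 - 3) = -5*l^5 - 4*l^4 + l^3 + 2*l^2 - 2*l + 3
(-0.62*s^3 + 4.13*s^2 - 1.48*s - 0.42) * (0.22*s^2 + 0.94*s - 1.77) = -0.1364*s^5 + 0.3258*s^4 + 4.654*s^3 - 8.7937*s^2 + 2.2248*s + 0.7434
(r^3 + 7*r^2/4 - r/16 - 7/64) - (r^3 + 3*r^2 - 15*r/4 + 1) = -5*r^2/4 + 59*r/16 - 71/64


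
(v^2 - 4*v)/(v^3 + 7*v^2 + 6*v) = (v - 4)/(v^2 + 7*v + 6)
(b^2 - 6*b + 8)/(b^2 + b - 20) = (b - 2)/(b + 5)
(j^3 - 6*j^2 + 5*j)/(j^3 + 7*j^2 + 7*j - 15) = j*(j - 5)/(j^2 + 8*j + 15)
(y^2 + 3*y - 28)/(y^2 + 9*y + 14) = (y - 4)/(y + 2)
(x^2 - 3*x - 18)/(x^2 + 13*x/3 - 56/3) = 3*(x^2 - 3*x - 18)/(3*x^2 + 13*x - 56)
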